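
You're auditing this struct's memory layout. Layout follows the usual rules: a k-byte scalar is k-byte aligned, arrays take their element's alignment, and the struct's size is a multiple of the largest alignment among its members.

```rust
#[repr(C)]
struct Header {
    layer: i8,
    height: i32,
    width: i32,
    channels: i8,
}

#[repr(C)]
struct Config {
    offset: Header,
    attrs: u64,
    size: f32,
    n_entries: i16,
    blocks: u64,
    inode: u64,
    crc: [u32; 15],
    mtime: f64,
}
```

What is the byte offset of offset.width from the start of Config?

8

Header: layer at 0 (size 1, align 1) → ends 1; pad 3 to align 4 for height; height at 4 (size 4, align 4) → ends 8; width at 8 (size 4, align 4) → ends 12; channels at 12 (size 1, align 1) → ends 13; tail pad 3 to reach multiple of 4; total 16 bytes, alignment 4
offset at 0 (size 16, align 4) → ends 16
within Header: width at 8
0 + 8 = 8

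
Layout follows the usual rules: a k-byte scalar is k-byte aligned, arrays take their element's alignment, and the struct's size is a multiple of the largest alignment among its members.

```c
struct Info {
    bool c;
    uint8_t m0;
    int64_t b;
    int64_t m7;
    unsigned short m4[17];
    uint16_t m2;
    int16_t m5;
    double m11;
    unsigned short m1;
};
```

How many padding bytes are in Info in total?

14

0..1  c  (1B, 1-aligned)
1..2  m0  (1B, 1-aligned)
2..8  -- padding (6B)
8..16  b  (8B, 8-aligned)
16..24  m7  (8B, 8-aligned)
24..58  m4  (34B, 2-aligned)
58..60  m2  (2B, 2-aligned)
60..62  m5  (2B, 2-aligned)
62..64  -- padding (2B)
64..72  m11  (8B, 8-aligned)
72..74  m1  (2B, 2-aligned)
74..80  -- tail padding (6B)
sizeof = 80, alignof = 8
data bytes 66, size 80 → padding 14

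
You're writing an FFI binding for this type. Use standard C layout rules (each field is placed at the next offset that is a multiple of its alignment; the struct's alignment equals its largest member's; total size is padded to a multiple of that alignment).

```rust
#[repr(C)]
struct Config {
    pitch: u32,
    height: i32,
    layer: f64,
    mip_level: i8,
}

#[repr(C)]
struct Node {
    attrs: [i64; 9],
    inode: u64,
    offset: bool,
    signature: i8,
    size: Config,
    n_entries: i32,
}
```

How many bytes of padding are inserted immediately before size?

6

Config: pitch at 0 (size 4, align 4) → ends 4; height at 4 (size 4, align 4) → ends 8; layer at 8 (size 8, align 8) → ends 16; mip_level at 16 (size 1, align 1) → ends 17; tail pad 7 to reach multiple of 8; total 24 bytes, alignment 8
attrs at 0 (size 72, align 8) → ends 72
inode at 72 (size 8, align 8) → ends 80
offset at 80 (size 1, align 1) → ends 81
signature at 81 (size 1, align 1) → ends 82
pad 6 to align 8 for size
size at 88 (size 24, align 8) → ends 112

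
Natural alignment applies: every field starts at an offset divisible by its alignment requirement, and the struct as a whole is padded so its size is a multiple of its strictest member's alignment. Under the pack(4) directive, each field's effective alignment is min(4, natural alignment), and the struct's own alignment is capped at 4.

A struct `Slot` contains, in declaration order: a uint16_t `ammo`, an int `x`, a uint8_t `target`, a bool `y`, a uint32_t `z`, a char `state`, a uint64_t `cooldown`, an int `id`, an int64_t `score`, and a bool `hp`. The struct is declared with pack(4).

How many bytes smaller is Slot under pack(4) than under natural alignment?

12

natural layout:
  ammo at 0 (size 2, align 2) → ends 2
  pad 2 to align 4 for x
  x at 4 (size 4, align 4) → ends 8
  target at 8 (size 1, align 1) → ends 9
  y at 9 (size 1, align 1) → ends 10
  pad 2 to align 4 for z
  z at 12 (size 4, align 4) → ends 16
  state at 16 (size 1, align 1) → ends 17
  pad 7 to align 8 for cooldown
  cooldown at 24 (size 8, align 8) → ends 32
  id at 32 (size 4, align 4) → ends 36
  pad 4 to align 8 for score
  score at 40 (size 8, align 8) → ends 48
  hp at 48 (size 1, align 1) → ends 49
  tail pad 7 to reach multiple of 8
  total 56 bytes, alignment 8
packed(4) layout:
  ammo at 0 (size 2, align 2) → ends 2
  pad 2 to align 4 for x
  x at 4 (size 4, align 4) → ends 8
  target at 8 (size 1, align 1) → ends 9
  y at 9 (size 1, align 1) → ends 10
  pad 2 to align 4 for z
  z at 12 (size 4, align 4) → ends 16
  state at 16 (size 1, align 1) → ends 17
  pad 3 to align 4 for cooldown
  cooldown at 20 (size 8, align 4) → ends 28
  id at 28 (size 4, align 4) → ends 32
  score at 32 (size 8, align 4) → ends 40
  hp at 40 (size 1, align 1) → ends 41
  tail pad 3 to reach multiple of 4
  total 44 bytes, alignment 4
56 − 44 = 12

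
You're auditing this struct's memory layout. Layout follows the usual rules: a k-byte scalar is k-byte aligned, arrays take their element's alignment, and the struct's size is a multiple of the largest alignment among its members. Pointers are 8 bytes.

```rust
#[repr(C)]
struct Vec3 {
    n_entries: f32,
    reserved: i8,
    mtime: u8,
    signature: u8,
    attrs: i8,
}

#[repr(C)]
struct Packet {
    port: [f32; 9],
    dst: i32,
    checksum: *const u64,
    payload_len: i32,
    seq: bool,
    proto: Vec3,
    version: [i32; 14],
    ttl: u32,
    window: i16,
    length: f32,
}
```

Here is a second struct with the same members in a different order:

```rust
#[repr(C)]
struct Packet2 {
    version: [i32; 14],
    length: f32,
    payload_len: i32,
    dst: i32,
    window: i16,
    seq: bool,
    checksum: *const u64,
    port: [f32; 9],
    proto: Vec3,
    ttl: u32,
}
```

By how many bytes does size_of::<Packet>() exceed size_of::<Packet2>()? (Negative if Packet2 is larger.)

Vec3: @0: n_entries [4B, align 4] → 4; @4: reserved [1B, align 1] → 5; @5: mtime [1B, align 1] → 6; @6: signature [1B, align 1] → 7; @7: attrs [1B, align 1] → 8; size 8, align 4
@0: port [36B, align 4] → 36
@36: dst [4B, align 4] → 40
@40: checksum [8B, align 8] → 48
@48: payload_len [4B, align 4] → 52
@52: seq [1B, align 1] → 53
+3 pad (align 4)
@56: proto [8B, align 4] → 64
@64: version [56B, align 4] → 120
@120: ttl [4B, align 4] → 124
@124: window [2B, align 2] → 126
+2 pad (align 4)
@128: length [4B, align 4] → 132
+4 tail pad (align 8)
size 136, align 8
— Packet2 —
@0: version [56B, align 4] → 56
@56: length [4B, align 4] → 60
@60: payload_len [4B, align 4] → 64
@64: dst [4B, align 4] → 68
@68: window [2B, align 2] → 70
@70: seq [1B, align 1] → 71
+1 pad (align 8)
@72: checksum [8B, align 8] → 80
@80: port [36B, align 4] → 116
@116: proto [8B, align 4] → 124
@124: ttl [4B, align 4] → 128
size 128, align 8
136 − 128 = 8

8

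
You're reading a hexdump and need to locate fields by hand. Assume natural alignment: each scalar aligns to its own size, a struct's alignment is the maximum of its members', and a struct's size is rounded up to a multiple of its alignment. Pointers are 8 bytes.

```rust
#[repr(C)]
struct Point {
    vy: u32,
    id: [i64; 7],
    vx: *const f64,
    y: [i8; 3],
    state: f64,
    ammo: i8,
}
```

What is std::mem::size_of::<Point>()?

0..4  vy  (4B, 4-aligned)
4..8  -- padding (4B)
8..64  id  (56B, 8-aligned)
64..72  vx  (8B, 8-aligned)
72..75  y  (3B, 1-aligned)
75..80  -- padding (5B)
80..88  state  (8B, 8-aligned)
88..89  ammo  (1B, 1-aligned)
89..96  -- tail padding (7B)
sizeof = 96, alignof = 8

96 bytes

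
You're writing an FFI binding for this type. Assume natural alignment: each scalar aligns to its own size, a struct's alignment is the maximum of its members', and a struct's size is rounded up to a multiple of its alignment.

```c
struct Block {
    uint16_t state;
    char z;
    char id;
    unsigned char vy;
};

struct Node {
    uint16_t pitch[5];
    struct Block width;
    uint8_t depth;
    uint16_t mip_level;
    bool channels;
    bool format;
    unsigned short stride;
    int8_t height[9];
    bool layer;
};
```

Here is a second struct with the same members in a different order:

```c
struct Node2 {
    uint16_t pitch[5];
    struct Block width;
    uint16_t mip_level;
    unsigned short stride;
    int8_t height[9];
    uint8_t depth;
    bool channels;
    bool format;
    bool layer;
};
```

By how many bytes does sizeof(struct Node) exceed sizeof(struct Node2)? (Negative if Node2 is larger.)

0

Block: state at 0 (size 2, align 2) → ends 2; z at 2 (size 1, align 1) → ends 3; id at 3 (size 1, align 1) → ends 4; vy at 4 (size 1, align 1) → ends 5; tail pad 1 to reach multiple of 2; total 6 bytes, alignment 2
pitch at 0 (size 10, align 2) → ends 10
width at 10 (size 6, align 2) → ends 16
depth at 16 (size 1, align 1) → ends 17
pad 1 to align 2 for mip_level
mip_level at 18 (size 2, align 2) → ends 20
channels at 20 (size 1, align 1) → ends 21
format at 21 (size 1, align 1) → ends 22
stride at 22 (size 2, align 2) → ends 24
height at 24 (size 9, align 1) → ends 33
layer at 33 (size 1, align 1) → ends 34
total 34 bytes, alignment 2
— Node2 —
pitch at 0 (size 10, align 2) → ends 10
width at 10 (size 6, align 2) → ends 16
mip_level at 16 (size 2, align 2) → ends 18
stride at 18 (size 2, align 2) → ends 20
height at 20 (size 9, align 1) → ends 29
depth at 29 (size 1, align 1) → ends 30
channels at 30 (size 1, align 1) → ends 31
format at 31 (size 1, align 1) → ends 32
layer at 32 (size 1, align 1) → ends 33
tail pad 1 to reach multiple of 2
total 34 bytes, alignment 2
34 − 34 = 0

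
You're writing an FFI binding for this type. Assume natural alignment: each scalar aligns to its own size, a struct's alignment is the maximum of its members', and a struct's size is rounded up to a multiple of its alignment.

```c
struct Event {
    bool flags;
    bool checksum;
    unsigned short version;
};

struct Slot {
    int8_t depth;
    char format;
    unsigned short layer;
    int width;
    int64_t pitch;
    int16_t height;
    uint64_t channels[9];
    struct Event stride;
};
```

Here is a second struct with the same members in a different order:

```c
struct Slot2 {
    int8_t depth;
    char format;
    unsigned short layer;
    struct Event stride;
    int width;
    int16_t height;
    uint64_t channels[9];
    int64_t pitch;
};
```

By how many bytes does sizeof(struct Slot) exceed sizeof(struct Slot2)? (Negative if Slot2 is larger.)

8

Event: 0..1  flags  (1B, 1-aligned); 1..2  checksum  (1B, 1-aligned); 2..4  version  (2B, 2-aligned); sizeof = 4, alignof = 2
0..1  depth  (1B, 1-aligned)
1..2  format  (1B, 1-aligned)
2..4  layer  (2B, 2-aligned)
4..8  width  (4B, 4-aligned)
8..16  pitch  (8B, 8-aligned)
16..18  height  (2B, 2-aligned)
18..24  -- padding (6B)
24..96  channels  (72B, 8-aligned)
96..100  stride  (4B, 2-aligned)
100..104  -- tail padding (4B)
sizeof = 104, alignof = 8
— Slot2 —
0..1  depth  (1B, 1-aligned)
1..2  format  (1B, 1-aligned)
2..4  layer  (2B, 2-aligned)
4..8  stride  (4B, 2-aligned)
8..12  width  (4B, 4-aligned)
12..14  height  (2B, 2-aligned)
14..16  -- padding (2B)
16..88  channels  (72B, 8-aligned)
88..96  pitch  (8B, 8-aligned)
sizeof = 96, alignof = 8
104 − 96 = 8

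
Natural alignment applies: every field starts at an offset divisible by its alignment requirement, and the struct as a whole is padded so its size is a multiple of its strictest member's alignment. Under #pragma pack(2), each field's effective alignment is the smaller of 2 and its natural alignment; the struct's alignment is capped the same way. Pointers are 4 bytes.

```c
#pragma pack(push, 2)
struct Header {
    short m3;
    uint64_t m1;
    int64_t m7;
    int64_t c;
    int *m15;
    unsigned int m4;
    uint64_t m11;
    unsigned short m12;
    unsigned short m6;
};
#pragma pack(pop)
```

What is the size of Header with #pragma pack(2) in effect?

46

0..2  m3  (2B, 2-aligned)
2..10  m1  (8B, 2-aligned)
10..18  m7  (8B, 2-aligned)
18..26  c  (8B, 2-aligned)
26..30  m15  (4B, 2-aligned)
30..34  m4  (4B, 2-aligned)
34..42  m11  (8B, 2-aligned)
42..44  m12  (2B, 2-aligned)
44..46  m6  (2B, 2-aligned)
sizeof = 46, alignof = 2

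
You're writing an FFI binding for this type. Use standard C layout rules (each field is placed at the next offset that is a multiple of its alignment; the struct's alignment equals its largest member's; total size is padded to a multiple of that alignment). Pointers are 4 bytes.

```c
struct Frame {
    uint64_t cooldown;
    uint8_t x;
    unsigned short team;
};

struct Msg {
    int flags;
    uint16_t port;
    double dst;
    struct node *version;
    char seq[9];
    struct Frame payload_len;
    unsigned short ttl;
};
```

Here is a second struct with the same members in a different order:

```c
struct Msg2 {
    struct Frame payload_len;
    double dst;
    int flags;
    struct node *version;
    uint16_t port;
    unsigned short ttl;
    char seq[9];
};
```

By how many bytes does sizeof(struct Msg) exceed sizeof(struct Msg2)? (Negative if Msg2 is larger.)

8

Frame: 0..8  cooldown  (8B, 8-aligned); 8..9  x  (1B, 1-aligned); 9..10  -- padding (1B); 10..12  team  (2B, 2-aligned); 12..16  -- tail padding (4B); sizeof = 16, alignof = 8
0..4  flags  (4B, 4-aligned)
4..6  port  (2B, 2-aligned)
6..8  -- padding (2B)
8..16  dst  (8B, 8-aligned)
16..20  version  (4B, 4-aligned)
20..29  seq  (9B, 1-aligned)
29..32  -- padding (3B)
32..48  payload_len  (16B, 8-aligned)
48..50  ttl  (2B, 2-aligned)
50..56  -- tail padding (6B)
sizeof = 56, alignof = 8
— Msg2 —
0..16  payload_len  (16B, 8-aligned)
16..24  dst  (8B, 8-aligned)
24..28  flags  (4B, 4-aligned)
28..32  version  (4B, 4-aligned)
32..34  port  (2B, 2-aligned)
34..36  ttl  (2B, 2-aligned)
36..45  seq  (9B, 1-aligned)
45..48  -- tail padding (3B)
sizeof = 48, alignof = 8
56 − 48 = 8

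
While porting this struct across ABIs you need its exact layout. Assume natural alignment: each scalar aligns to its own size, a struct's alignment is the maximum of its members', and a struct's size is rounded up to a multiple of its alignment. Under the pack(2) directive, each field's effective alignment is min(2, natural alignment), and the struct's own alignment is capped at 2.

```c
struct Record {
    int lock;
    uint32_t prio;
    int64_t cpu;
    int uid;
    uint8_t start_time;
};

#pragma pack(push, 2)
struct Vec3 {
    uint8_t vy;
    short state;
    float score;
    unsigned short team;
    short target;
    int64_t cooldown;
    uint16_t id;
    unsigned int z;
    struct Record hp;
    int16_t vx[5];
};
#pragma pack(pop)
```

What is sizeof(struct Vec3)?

Record: @0: lock [4B, align 4] → 4; @4: prio [4B, align 4] → 8; @8: cpu [8B, align 8] → 16; @16: uid [4B, align 4] → 20; @20: start_time [1B, align 1] → 21; +3 tail pad (align 8); size 24, align 8
@0: vy [1B, align 1] → 1
+1 pad (align 2)
@2: state [2B, align 2] → 4
@4: score [4B, align 2] → 8
@8: team [2B, align 2] → 10
@10: target [2B, align 2] → 12
@12: cooldown [8B, align 2] → 20
@20: id [2B, align 2] → 22
@22: z [4B, align 2] → 26
@26: hp [24B, align 2] → 50
@50: vx [10B, align 2] → 60
size 60, align 2

60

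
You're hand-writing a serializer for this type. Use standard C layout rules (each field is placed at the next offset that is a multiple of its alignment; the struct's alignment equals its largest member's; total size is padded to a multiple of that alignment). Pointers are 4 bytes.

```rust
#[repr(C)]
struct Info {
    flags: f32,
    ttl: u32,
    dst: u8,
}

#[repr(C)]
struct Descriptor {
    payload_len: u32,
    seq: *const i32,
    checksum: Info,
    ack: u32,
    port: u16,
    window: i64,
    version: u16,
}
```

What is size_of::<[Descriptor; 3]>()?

144

Info: 0..4  flags  (4B, 4-aligned); 4..8  ttl  (4B, 4-aligned); 8..9  dst  (1B, 1-aligned); 9..12  -- tail padding (3B); sizeof = 12, alignof = 4
0..4  payload_len  (4B, 4-aligned)
4..8  seq  (4B, 4-aligned)
8..20  checksum  (12B, 4-aligned)
20..24  ack  (4B, 4-aligned)
24..26  port  (2B, 2-aligned)
26..32  -- padding (6B)
32..40  window  (8B, 8-aligned)
40..42  version  (2B, 2-aligned)
42..48  -- tail padding (6B)
sizeof = 48, alignof = 8
array of 3: 3 × 48 = 144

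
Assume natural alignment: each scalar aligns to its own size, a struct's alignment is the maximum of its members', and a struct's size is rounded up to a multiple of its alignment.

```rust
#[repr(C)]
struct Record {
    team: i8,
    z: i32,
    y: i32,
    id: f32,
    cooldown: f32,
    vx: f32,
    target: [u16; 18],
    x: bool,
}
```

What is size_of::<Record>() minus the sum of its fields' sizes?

@0: team [1B, align 1] → 1
+3 pad (align 4)
@4: z [4B, align 4] → 8
@8: y [4B, align 4] → 12
@12: id [4B, align 4] → 16
@16: cooldown [4B, align 4] → 20
@20: vx [4B, align 4] → 24
@24: target [36B, align 2] → 60
@60: x [1B, align 1] → 61
+3 tail pad (align 4)
size 64, align 4
data bytes 58, size 64 → padding 6

6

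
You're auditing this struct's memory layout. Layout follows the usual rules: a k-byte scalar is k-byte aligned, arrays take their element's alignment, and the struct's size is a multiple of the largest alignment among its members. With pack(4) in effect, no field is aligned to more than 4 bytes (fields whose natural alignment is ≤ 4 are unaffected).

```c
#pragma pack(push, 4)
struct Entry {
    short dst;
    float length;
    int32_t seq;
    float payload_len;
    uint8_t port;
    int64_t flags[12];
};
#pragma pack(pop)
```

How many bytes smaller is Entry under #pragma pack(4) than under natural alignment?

4

natural layout:
  0..2  dst  (2B, 2-aligned)
  2..4  -- padding (2B)
  4..8  length  (4B, 4-aligned)
  8..12  seq  (4B, 4-aligned)
  12..16  payload_len  (4B, 4-aligned)
  16..17  port  (1B, 1-aligned)
  17..24  -- padding (7B)
  24..120  flags  (96B, 8-aligned)
  sizeof = 120, alignof = 8
packed(4) layout:
  0..2  dst  (2B, 2-aligned)
  2..4  -- padding (2B)
  4..8  length  (4B, 4-aligned)
  8..12  seq  (4B, 4-aligned)
  12..16  payload_len  (4B, 4-aligned)
  16..17  port  (1B, 1-aligned)
  17..20  -- padding (3B)
  20..116  flags  (96B, 4-aligned)
  sizeof = 116, alignof = 4
120 − 116 = 4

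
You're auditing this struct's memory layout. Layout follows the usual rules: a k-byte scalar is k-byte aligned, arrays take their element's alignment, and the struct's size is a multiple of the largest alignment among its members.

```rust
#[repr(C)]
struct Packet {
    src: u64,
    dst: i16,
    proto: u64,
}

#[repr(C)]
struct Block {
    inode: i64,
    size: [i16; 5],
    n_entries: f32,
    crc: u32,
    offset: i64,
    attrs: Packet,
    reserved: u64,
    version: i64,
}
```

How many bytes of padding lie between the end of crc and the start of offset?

4

Packet: 0..8  src  (8B, 8-aligned); 8..10  dst  (2B, 2-aligned); 10..16  -- padding (6B); 16..24  proto  (8B, 8-aligned); sizeof = 24, alignof = 8
0..8  inode  (8B, 8-aligned)
8..18  size  (10B, 2-aligned)
18..20  -- padding (2B)
20..24  n_entries  (4B, 4-aligned)
24..28  crc  (4B, 4-aligned)
28..32  -- padding (4B)
32..40  offset  (8B, 8-aligned)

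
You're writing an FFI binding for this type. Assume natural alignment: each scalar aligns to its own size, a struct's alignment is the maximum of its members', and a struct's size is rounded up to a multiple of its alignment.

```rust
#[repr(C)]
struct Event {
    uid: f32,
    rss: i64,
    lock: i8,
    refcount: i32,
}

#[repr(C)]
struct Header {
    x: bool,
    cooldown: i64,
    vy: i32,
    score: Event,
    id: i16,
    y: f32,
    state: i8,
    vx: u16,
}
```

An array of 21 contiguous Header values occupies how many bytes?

1344

Event: @0: uid [4B, align 4] → 4; +4 pad (align 8); @8: rss [8B, align 8] → 16; @16: lock [1B, align 1] → 17; +3 pad (align 4); @20: refcount [4B, align 4] → 24; size 24, align 8
@0: x [1B, align 1] → 1
+7 pad (align 8)
@8: cooldown [8B, align 8] → 16
@16: vy [4B, align 4] → 20
+4 pad (align 8)
@24: score [24B, align 8] → 48
@48: id [2B, align 2] → 50
+2 pad (align 4)
@52: y [4B, align 4] → 56
@56: state [1B, align 1] → 57
+1 pad (align 2)
@58: vx [2B, align 2] → 60
+4 tail pad (align 8)
size 64, align 8
array of 21: 21 × 64 = 1344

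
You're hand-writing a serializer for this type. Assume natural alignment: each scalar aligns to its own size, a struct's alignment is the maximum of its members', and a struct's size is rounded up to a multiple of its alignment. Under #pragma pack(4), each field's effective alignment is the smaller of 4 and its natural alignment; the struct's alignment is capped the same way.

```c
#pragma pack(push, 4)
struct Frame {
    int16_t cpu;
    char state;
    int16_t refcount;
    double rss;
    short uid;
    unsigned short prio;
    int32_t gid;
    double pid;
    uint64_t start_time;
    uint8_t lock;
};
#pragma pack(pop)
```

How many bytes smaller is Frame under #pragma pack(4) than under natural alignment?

4

natural layout:
  @0: cpu [2B, align 2] → 2
  @2: state [1B, align 1] → 3
  +1 pad (align 2)
  @4: refcount [2B, align 2] → 6
  +2 pad (align 8)
  @8: rss [8B, align 8] → 16
  @16: uid [2B, align 2] → 18
  @18: prio [2B, align 2] → 20
  @20: gid [4B, align 4] → 24
  @24: pid [8B, align 8] → 32
  @32: start_time [8B, align 8] → 40
  @40: lock [1B, align 1] → 41
  +7 tail pad (align 8)
  size 48, align 8
packed(4) layout:
  @0: cpu [2B, align 2] → 2
  @2: state [1B, align 1] → 3
  +1 pad (align 2)
  @4: refcount [2B, align 2] → 6
  +2 pad (align 4)
  @8: rss [8B, align 4] → 16
  @16: uid [2B, align 2] → 18
  @18: prio [2B, align 2] → 20
  @20: gid [4B, align 4] → 24
  @24: pid [8B, align 4] → 32
  @32: start_time [8B, align 4] → 40
  @40: lock [1B, align 1] → 41
  +3 tail pad (align 4)
  size 44, align 4
48 − 44 = 4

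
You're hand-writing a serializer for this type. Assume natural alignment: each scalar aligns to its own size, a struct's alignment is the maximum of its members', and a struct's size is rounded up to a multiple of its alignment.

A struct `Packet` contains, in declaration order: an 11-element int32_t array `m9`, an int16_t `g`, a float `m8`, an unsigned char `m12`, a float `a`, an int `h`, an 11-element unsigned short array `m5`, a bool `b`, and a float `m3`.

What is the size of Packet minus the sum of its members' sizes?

m9 at 0 (size 44, align 4) → ends 44
g at 44 (size 2, align 2) → ends 46
pad 2 to align 4 for m8
m8 at 48 (size 4, align 4) → ends 52
m12 at 52 (size 1, align 1) → ends 53
pad 3 to align 4 for a
a at 56 (size 4, align 4) → ends 60
h at 60 (size 4, align 4) → ends 64
m5 at 64 (size 22, align 2) → ends 86
b at 86 (size 1, align 1) → ends 87
pad 1 to align 4 for m3
m3 at 88 (size 4, align 4) → ends 92
total 92 bytes, alignment 4
data bytes 86, size 92 → padding 6

6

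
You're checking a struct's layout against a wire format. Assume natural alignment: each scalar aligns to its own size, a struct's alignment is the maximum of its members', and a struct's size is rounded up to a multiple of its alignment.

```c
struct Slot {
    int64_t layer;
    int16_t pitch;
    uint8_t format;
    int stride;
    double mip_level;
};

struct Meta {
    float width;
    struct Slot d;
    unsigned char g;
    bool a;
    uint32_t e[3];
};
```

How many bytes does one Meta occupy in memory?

48 bytes

Slot: layer at 0 (size 8, align 8) → ends 8; pitch at 8 (size 2, align 2) → ends 10; format at 10 (size 1, align 1) → ends 11; pad 1 to align 4 for stride; stride at 12 (size 4, align 4) → ends 16; mip_level at 16 (size 8, align 8) → ends 24; total 24 bytes, alignment 8
width at 0 (size 4, align 4) → ends 4
pad 4 to align 8 for d
d at 8 (size 24, align 8) → ends 32
g at 32 (size 1, align 1) → ends 33
a at 33 (size 1, align 1) → ends 34
pad 2 to align 4 for e
e at 36 (size 12, align 4) → ends 48
total 48 bytes, alignment 8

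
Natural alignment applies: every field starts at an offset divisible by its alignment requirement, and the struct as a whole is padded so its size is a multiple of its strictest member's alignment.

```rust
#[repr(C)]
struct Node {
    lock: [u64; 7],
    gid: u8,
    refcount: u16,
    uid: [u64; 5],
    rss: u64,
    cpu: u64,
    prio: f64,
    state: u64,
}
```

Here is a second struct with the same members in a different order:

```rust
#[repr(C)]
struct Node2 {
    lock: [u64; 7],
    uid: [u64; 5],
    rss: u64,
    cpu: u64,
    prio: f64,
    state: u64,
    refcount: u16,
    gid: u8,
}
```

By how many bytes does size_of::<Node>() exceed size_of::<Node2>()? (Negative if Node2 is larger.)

lock at 0 (size 56, align 8) → ends 56
gid at 56 (size 1, align 1) → ends 57
pad 1 to align 2 for refcount
refcount at 58 (size 2, align 2) → ends 60
pad 4 to align 8 for uid
uid at 64 (size 40, align 8) → ends 104
rss at 104 (size 8, align 8) → ends 112
cpu at 112 (size 8, align 8) → ends 120
prio at 120 (size 8, align 8) → ends 128
state at 128 (size 8, align 8) → ends 136
total 136 bytes, alignment 8
— Node2 —
lock at 0 (size 56, align 8) → ends 56
uid at 56 (size 40, align 8) → ends 96
rss at 96 (size 8, align 8) → ends 104
cpu at 104 (size 8, align 8) → ends 112
prio at 112 (size 8, align 8) → ends 120
state at 120 (size 8, align 8) → ends 128
refcount at 128 (size 2, align 2) → ends 130
gid at 130 (size 1, align 1) → ends 131
tail pad 5 to reach multiple of 8
total 136 bytes, alignment 8
136 − 136 = 0

0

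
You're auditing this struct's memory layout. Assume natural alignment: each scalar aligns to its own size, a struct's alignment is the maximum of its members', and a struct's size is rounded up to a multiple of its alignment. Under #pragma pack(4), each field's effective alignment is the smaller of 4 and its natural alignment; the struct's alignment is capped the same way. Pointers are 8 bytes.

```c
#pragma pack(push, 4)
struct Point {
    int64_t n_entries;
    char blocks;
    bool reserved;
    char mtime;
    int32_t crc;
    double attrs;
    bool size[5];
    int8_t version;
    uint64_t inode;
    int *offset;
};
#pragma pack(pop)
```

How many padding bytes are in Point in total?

3

0..8  n_entries  (8B, 4-aligned)
8..9  blocks  (1B, 1-aligned)
9..10  reserved  (1B, 1-aligned)
10..11  mtime  (1B, 1-aligned)
11..12  -- padding (1B)
12..16  crc  (4B, 4-aligned)
16..24  attrs  (8B, 4-aligned)
24..29  size  (5B, 1-aligned)
29..30  version  (1B, 1-aligned)
30..32  -- padding (2B)
32..40  inode  (8B, 4-aligned)
40..48  offset  (8B, 4-aligned)
sizeof = 48, alignof = 4
data bytes 45, size 48 → padding 3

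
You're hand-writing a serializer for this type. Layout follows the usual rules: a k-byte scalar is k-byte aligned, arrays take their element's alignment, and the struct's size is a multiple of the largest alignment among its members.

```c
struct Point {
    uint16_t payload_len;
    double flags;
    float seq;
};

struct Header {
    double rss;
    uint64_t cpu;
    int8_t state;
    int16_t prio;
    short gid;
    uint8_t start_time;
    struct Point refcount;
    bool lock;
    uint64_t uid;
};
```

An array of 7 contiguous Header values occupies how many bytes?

448

Point: @0: payload_len [2B, align 2] → 2; +6 pad (align 8); @8: flags [8B, align 8] → 16; @16: seq [4B, align 4] → 20; +4 tail pad (align 8); size 24, align 8
@0: rss [8B, align 8] → 8
@8: cpu [8B, align 8] → 16
@16: state [1B, align 1] → 17
+1 pad (align 2)
@18: prio [2B, align 2] → 20
@20: gid [2B, align 2] → 22
@22: start_time [1B, align 1] → 23
+1 pad (align 8)
@24: refcount [24B, align 8] → 48
@48: lock [1B, align 1] → 49
+7 pad (align 8)
@56: uid [8B, align 8] → 64
size 64, align 8
array of 7: 7 × 64 = 448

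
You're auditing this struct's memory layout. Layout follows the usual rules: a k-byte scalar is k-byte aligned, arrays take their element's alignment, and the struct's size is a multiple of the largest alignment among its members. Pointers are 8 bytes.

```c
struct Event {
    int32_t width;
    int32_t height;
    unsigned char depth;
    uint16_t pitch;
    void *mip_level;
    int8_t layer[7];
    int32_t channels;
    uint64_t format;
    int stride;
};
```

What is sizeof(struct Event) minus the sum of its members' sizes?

@0: width [4B, align 4] → 4
@4: height [4B, align 4] → 8
@8: depth [1B, align 1] → 9
+1 pad (align 2)
@10: pitch [2B, align 2] → 12
+4 pad (align 8)
@16: mip_level [8B, align 8] → 24
@24: layer [7B, align 1] → 31
+1 pad (align 4)
@32: channels [4B, align 4] → 36
+4 pad (align 8)
@40: format [8B, align 8] → 48
@48: stride [4B, align 4] → 52
+4 tail pad (align 8)
size 56, align 8
data bytes 42, size 56 → padding 14

14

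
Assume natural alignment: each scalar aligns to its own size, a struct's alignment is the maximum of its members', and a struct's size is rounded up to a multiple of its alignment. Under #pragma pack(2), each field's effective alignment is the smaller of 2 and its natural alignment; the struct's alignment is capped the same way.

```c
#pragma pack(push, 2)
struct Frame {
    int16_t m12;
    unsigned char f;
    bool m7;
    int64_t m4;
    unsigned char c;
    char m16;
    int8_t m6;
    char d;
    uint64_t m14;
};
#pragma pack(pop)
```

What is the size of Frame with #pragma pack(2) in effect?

24

0..2  m12  (2B, 2-aligned)
2..3  f  (1B, 1-aligned)
3..4  m7  (1B, 1-aligned)
4..12  m4  (8B, 2-aligned)
12..13  c  (1B, 1-aligned)
13..14  m16  (1B, 1-aligned)
14..15  m6  (1B, 1-aligned)
15..16  d  (1B, 1-aligned)
16..24  m14  (8B, 2-aligned)
sizeof = 24, alignof = 2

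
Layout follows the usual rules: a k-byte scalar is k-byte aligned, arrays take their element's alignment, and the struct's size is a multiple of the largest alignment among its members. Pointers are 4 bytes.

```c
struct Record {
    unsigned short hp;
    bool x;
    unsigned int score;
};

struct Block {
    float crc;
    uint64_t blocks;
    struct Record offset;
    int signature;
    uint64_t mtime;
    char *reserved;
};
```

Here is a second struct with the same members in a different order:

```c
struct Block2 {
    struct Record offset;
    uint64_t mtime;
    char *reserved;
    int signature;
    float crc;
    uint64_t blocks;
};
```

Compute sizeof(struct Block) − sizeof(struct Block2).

Record: 0..2  hp  (2B, 2-aligned); 2..3  x  (1B, 1-aligned); 3..4  -- padding (1B); 4..8  score  (4B, 4-aligned); sizeof = 8, alignof = 4
0..4  crc  (4B, 4-aligned)
4..8  -- padding (4B)
8..16  blocks  (8B, 8-aligned)
16..24  offset  (8B, 4-aligned)
24..28  signature  (4B, 4-aligned)
28..32  -- padding (4B)
32..40  mtime  (8B, 8-aligned)
40..44  reserved  (4B, 4-aligned)
44..48  -- tail padding (4B)
sizeof = 48, alignof = 8
— Block2 —
0..8  offset  (8B, 4-aligned)
8..16  mtime  (8B, 8-aligned)
16..20  reserved  (4B, 4-aligned)
20..24  signature  (4B, 4-aligned)
24..28  crc  (4B, 4-aligned)
28..32  -- padding (4B)
32..40  blocks  (8B, 8-aligned)
sizeof = 40, alignof = 8
48 − 40 = 8

8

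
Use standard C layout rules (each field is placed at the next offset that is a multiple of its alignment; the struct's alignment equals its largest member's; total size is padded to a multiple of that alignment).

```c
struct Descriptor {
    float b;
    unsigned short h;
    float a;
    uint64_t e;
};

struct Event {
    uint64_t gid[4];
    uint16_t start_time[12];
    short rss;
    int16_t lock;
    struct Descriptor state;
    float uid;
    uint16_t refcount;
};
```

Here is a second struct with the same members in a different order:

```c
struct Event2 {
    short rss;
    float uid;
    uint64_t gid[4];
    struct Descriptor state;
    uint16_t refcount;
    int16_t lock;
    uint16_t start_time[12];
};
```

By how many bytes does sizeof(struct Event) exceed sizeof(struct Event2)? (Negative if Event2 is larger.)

Descriptor: b at 0 (size 4, align 4) → ends 4; h at 4 (size 2, align 2) → ends 6; pad 2 to align 4 for a; a at 8 (size 4, align 4) → ends 12; pad 4 to align 8 for e; e at 16 (size 8, align 8) → ends 24; total 24 bytes, alignment 8
gid at 0 (size 32, align 8) → ends 32
start_time at 32 (size 24, align 2) → ends 56
rss at 56 (size 2, align 2) → ends 58
lock at 58 (size 2, align 2) → ends 60
pad 4 to align 8 for state
state at 64 (size 24, align 8) → ends 88
uid at 88 (size 4, align 4) → ends 92
refcount at 92 (size 2, align 2) → ends 94
tail pad 2 to reach multiple of 8
total 96 bytes, alignment 8
— Event2 —
rss at 0 (size 2, align 2) → ends 2
pad 2 to align 4 for uid
uid at 4 (size 4, align 4) → ends 8
gid at 8 (size 32, align 8) → ends 40
state at 40 (size 24, align 8) → ends 64
refcount at 64 (size 2, align 2) → ends 66
lock at 66 (size 2, align 2) → ends 68
start_time at 68 (size 24, align 2) → ends 92
tail pad 4 to reach multiple of 8
total 96 bytes, alignment 8
96 − 96 = 0

0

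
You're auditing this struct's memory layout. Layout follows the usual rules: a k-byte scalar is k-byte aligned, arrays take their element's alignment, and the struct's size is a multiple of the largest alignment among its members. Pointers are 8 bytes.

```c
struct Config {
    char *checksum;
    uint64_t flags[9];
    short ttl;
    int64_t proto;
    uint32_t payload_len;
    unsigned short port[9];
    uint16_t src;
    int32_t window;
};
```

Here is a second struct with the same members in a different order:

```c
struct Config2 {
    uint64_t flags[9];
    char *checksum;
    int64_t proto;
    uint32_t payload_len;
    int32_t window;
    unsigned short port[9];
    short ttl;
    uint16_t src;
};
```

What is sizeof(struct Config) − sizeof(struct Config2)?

0..8  checksum  (8B, 8-aligned)
8..80  flags  (72B, 8-aligned)
80..82  ttl  (2B, 2-aligned)
82..88  -- padding (6B)
88..96  proto  (8B, 8-aligned)
96..100  payload_len  (4B, 4-aligned)
100..118  port  (18B, 2-aligned)
118..120  src  (2B, 2-aligned)
120..124  window  (4B, 4-aligned)
124..128  -- tail padding (4B)
sizeof = 128, alignof = 8
— Config2 —
0..72  flags  (72B, 8-aligned)
72..80  checksum  (8B, 8-aligned)
80..88  proto  (8B, 8-aligned)
88..92  payload_len  (4B, 4-aligned)
92..96  window  (4B, 4-aligned)
96..114  port  (18B, 2-aligned)
114..116  ttl  (2B, 2-aligned)
116..118  src  (2B, 2-aligned)
118..120  -- tail padding (2B)
sizeof = 120, alignof = 8
128 − 120 = 8

8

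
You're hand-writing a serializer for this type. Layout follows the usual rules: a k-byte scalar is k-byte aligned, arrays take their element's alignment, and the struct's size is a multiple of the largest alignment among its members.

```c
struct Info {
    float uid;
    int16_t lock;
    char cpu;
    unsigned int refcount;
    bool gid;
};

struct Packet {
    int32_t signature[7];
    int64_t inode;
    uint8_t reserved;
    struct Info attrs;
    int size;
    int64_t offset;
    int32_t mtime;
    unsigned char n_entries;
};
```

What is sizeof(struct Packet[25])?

Info: @0: uid [4B, align 4] → 4; @4: lock [2B, align 2] → 6; @6: cpu [1B, align 1] → 7; +1 pad (align 4); @8: refcount [4B, align 4] → 12; @12: gid [1B, align 1] → 13; +3 tail pad (align 4); size 16, align 4
@0: signature [28B, align 4] → 28
+4 pad (align 8)
@32: inode [8B, align 8] → 40
@40: reserved [1B, align 1] → 41
+3 pad (align 4)
@44: attrs [16B, align 4] → 60
@60: size [4B, align 4] → 64
@64: offset [8B, align 8] → 72
@72: mtime [4B, align 4] → 76
@76: n_entries [1B, align 1] → 77
+3 tail pad (align 8)
size 80, align 8
array of 25: 25 × 80 = 2000

2000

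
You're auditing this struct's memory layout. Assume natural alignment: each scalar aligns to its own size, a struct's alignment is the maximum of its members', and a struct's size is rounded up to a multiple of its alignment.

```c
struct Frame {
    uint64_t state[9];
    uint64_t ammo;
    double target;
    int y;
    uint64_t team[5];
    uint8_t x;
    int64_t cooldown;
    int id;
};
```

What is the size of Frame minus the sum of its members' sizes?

15

0..72  state  (72B, 8-aligned)
72..80  ammo  (8B, 8-aligned)
80..88  target  (8B, 8-aligned)
88..92  y  (4B, 4-aligned)
92..96  -- padding (4B)
96..136  team  (40B, 8-aligned)
136..137  x  (1B, 1-aligned)
137..144  -- padding (7B)
144..152  cooldown  (8B, 8-aligned)
152..156  id  (4B, 4-aligned)
156..160  -- tail padding (4B)
sizeof = 160, alignof = 8
data bytes 145, size 160 → padding 15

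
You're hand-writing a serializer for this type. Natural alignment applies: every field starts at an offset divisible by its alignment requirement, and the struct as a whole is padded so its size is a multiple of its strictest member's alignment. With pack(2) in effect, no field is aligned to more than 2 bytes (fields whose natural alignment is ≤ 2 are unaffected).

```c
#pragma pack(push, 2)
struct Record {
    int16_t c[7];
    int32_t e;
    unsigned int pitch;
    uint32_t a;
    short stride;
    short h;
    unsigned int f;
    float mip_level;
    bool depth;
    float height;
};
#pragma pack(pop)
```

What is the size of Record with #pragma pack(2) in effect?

44

c at 0 (size 14, align 2) → ends 14
e at 14 (size 4, align 2) → ends 18
pitch at 18 (size 4, align 2) → ends 22
a at 22 (size 4, align 2) → ends 26
stride at 26 (size 2, align 2) → ends 28
h at 28 (size 2, align 2) → ends 30
f at 30 (size 4, align 2) → ends 34
mip_level at 34 (size 4, align 2) → ends 38
depth at 38 (size 1, align 1) → ends 39
pad 1 to align 2 for height
height at 40 (size 4, align 2) → ends 44
total 44 bytes, alignment 2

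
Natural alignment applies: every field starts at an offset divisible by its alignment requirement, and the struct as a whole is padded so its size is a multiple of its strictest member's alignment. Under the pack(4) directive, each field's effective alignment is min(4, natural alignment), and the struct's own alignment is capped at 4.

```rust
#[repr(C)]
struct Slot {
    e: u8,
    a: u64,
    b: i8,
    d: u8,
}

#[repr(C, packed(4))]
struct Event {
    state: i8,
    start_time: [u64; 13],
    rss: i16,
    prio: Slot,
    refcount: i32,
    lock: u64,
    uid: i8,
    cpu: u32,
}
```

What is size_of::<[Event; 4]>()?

624

Slot: 0..1  e  (1B, 1-aligned); 1..8  -- padding (7B); 8..16  a  (8B, 8-aligned); 16..17  b  (1B, 1-aligned); 17..18  d  (1B, 1-aligned); 18..24  -- tail padding (6B); sizeof = 24, alignof = 8
0..1  state  (1B, 1-aligned)
1..4  -- padding (3B)
4..108  start_time  (104B, 4-aligned)
108..110  rss  (2B, 2-aligned)
110..112  -- padding (2B)
112..136  prio  (24B, 4-aligned)
136..140  refcount  (4B, 4-aligned)
140..148  lock  (8B, 4-aligned)
148..149  uid  (1B, 1-aligned)
149..152  -- padding (3B)
152..156  cpu  (4B, 4-aligned)
sizeof = 156, alignof = 4
array of 4: 4 × 156 = 624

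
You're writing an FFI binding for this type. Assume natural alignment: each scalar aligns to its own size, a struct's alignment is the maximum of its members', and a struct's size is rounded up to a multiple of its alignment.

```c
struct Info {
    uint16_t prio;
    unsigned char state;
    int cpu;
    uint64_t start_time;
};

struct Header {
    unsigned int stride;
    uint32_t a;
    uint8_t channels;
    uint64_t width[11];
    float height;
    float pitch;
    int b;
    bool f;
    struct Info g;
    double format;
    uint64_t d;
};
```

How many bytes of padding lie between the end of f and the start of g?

Info: prio at 0 (size 2, align 2) → ends 2; state at 2 (size 1, align 1) → ends 3; pad 1 to align 4 for cpu; cpu at 4 (size 4, align 4) → ends 8; start_time at 8 (size 8, align 8) → ends 16; total 16 bytes, alignment 8
stride at 0 (size 4, align 4) → ends 4
a at 4 (size 4, align 4) → ends 8
channels at 8 (size 1, align 1) → ends 9
pad 7 to align 8 for width
width at 16 (size 88, align 8) → ends 104
height at 104 (size 4, align 4) → ends 108
pitch at 108 (size 4, align 4) → ends 112
b at 112 (size 4, align 4) → ends 116
f at 116 (size 1, align 1) → ends 117
pad 3 to align 8 for g
g at 120 (size 16, align 8) → ends 136

3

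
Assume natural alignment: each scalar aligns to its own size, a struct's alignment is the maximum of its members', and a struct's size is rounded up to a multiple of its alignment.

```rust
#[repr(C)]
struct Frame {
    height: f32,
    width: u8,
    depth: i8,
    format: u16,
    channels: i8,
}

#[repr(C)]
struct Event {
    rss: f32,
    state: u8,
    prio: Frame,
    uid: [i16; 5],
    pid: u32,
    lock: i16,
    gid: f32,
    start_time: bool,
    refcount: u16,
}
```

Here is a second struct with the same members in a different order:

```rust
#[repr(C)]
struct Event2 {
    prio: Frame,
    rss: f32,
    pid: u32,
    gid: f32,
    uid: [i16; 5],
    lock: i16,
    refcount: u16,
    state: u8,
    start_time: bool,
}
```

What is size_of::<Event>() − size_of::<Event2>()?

Frame: 0..4  height  (4B, 4-aligned); 4..5  width  (1B, 1-aligned); 5..6  depth  (1B, 1-aligned); 6..8  format  (2B, 2-aligned); 8..9  channels  (1B, 1-aligned); 9..12  -- tail padding (3B); sizeof = 12, alignof = 4
0..4  rss  (4B, 4-aligned)
4..5  state  (1B, 1-aligned)
5..8  -- padding (3B)
8..20  prio  (12B, 4-aligned)
20..30  uid  (10B, 2-aligned)
30..32  -- padding (2B)
32..36  pid  (4B, 4-aligned)
36..38  lock  (2B, 2-aligned)
38..40  -- padding (2B)
40..44  gid  (4B, 4-aligned)
44..45  start_time  (1B, 1-aligned)
45..46  -- padding (1B)
46..48  refcount  (2B, 2-aligned)
sizeof = 48, alignof = 4
— Event2 —
0..12  prio  (12B, 4-aligned)
12..16  rss  (4B, 4-aligned)
16..20  pid  (4B, 4-aligned)
20..24  gid  (4B, 4-aligned)
24..34  uid  (10B, 2-aligned)
34..36  lock  (2B, 2-aligned)
36..38  refcount  (2B, 2-aligned)
38..39  state  (1B, 1-aligned)
39..40  start_time  (1B, 1-aligned)
sizeof = 40, alignof = 4
48 − 40 = 8

8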